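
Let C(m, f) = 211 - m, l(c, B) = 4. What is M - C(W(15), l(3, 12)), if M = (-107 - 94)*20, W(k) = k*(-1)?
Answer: -4246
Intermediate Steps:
W(k) = -k
M = -4020 (M = -201*20 = -4020)
M - C(W(15), l(3, 12)) = -4020 - (211 - (-1)*15) = -4020 - (211 - 1*(-15)) = -4020 - (211 + 15) = -4020 - 1*226 = -4020 - 226 = -4246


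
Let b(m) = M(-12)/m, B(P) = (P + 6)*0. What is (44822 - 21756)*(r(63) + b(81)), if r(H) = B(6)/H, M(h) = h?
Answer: -92264/27 ≈ -3417.2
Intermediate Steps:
B(P) = 0 (B(P) = (6 + P)*0 = 0)
b(m) = -12/m
r(H) = 0 (r(H) = 0/H = 0)
(44822 - 21756)*(r(63) + b(81)) = (44822 - 21756)*(0 - 12/81) = 23066*(0 - 12*1/81) = 23066*(0 - 4/27) = 23066*(-4/27) = -92264/27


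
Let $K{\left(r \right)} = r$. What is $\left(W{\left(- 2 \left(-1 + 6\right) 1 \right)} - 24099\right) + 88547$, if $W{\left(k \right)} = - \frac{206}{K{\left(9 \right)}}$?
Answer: $\frac{579826}{9} \approx 64425.0$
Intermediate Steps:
$W{\left(k \right)} = - \frac{206}{9}$
$\left(W{\left(- 2 \left(-1 + 6\right) 1 \right)} - 24099\right) + 88547 = \left(- \frac{206}{9} - 24099\right) + 88547 = - \frac{217097}{9} + 88547 = \frac{579826}{9}$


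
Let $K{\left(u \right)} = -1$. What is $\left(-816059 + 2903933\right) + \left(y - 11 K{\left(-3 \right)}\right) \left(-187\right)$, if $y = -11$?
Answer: $2087874$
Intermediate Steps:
$\left(-816059 + 2903933\right) + \left(y - 11 K{\left(-3 \right)}\right) \left(-187\right) = \left(-816059 + 2903933\right) + \left(-11 - -11\right) \left(-187\right) = 2087874 + \left(-11 + 11\right) \left(-187\right) = 2087874 + 0 \left(-187\right) = 2087874 + 0 = 2087874$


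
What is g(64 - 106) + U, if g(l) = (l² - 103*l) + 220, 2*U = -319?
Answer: 12301/2 ≈ 6150.5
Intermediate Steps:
U = -319/2 (U = (½)*(-319) = -319/2 ≈ -159.50)
g(l) = 220 + l² - 103*l
g(64 - 106) + U = (220 + (64 - 106)² - 103*(64 - 106)) - 319/2 = (220 + (-42)² - 103*(-42)) - 319/2 = (220 + 1764 + 4326) - 319/2 = 6310 - 319/2 = 12301/2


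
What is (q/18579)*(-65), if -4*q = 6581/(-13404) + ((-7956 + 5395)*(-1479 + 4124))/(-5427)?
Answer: 1966486238015/1802002180176 ≈ 1.0913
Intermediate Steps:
q = -30253634431/96991344 (q = -(6581/(-13404) + ((-7956 + 5395)*(-1479 + 4124))/(-5427))/4 = -(6581*(-1/13404) - 2561*2645*(-1/5427))/4 = -(-6581/13404 - 6773845*(-1/5427))/4 = -(-6581/13404 + 6773845/5427)/4 = -¼*30253634431/24247836 = -30253634431/96991344 ≈ -311.92)
(q/18579)*(-65) = -30253634431/96991344/18579*(-65) = -30253634431/96991344*1/18579*(-65) = -30253634431/1802002180176*(-65) = 1966486238015/1802002180176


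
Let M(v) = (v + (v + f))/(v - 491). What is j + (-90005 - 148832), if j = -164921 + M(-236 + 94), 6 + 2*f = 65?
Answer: -511157119/1266 ≈ -4.0376e+5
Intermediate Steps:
f = 59/2 (f = -3 + (1/2)*65 = -3 + 65/2 = 59/2 ≈ 29.500)
M(v) = (59/2 + 2*v)/(-491 + v) (M(v) = (v + (v + 59/2))/(v - 491) = (v + (59/2 + v))/(-491 + v) = (59/2 + 2*v)/(-491 + v))
j = -208789477/1266 (j = -164921 + (59 + 4*(-236 + 94))/(2*(-491 + (-236 + 94))) = -164921 + (59 + 4*(-142))/(2*(-491 - 142)) = -164921 + (1/2)*(59 - 568)/(-633) = -164921 + (1/2)*(-1/633)*(-509) = -164921 + 509/1266 = -208789477/1266 ≈ -1.6492e+5)
j + (-90005 - 148832) = -208789477/1266 + (-90005 - 148832) = -208789477/1266 - 238837 = -511157119/1266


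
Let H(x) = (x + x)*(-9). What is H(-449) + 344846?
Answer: 352928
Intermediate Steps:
H(x) = -18*x (H(x) = (2*x)*(-9) = -18*x)
H(-449) + 344846 = -18*(-449) + 344846 = 8082 + 344846 = 352928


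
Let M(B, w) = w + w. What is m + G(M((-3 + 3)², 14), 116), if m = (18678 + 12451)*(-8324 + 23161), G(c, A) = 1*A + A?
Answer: 461861205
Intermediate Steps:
M(B, w) = 2*w
G(c, A) = 2*A (G(c, A) = A + A = 2*A)
m = 461860973 (m = 31129*14837 = 461860973)
m + G(M((-3 + 3)², 14), 116) = 461860973 + 2*116 = 461860973 + 232 = 461861205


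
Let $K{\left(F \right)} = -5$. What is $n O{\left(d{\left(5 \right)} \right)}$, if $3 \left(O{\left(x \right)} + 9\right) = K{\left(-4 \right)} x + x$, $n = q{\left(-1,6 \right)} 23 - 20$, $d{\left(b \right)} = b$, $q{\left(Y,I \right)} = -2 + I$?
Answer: $-1128$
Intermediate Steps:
$n = 72$ ($n = \left(-2 + 6\right) 23 - 20 = 4 \cdot 23 - 20 = 92 - 20 = 72$)
$O{\left(x \right)} = -9 - \frac{4 x}{3}$ ($O{\left(x \right)} = -9 + \frac{- 5 x + x}{3} = -9 + \frac{\left(-4\right) x}{3} = -9 - \frac{4 x}{3}$)
$n O{\left(d{\left(5 \right)} \right)} = 72 \left(-9 - \frac{20}{3}\right) = 72 \left(- \frac{47}{3}\right) = -1128$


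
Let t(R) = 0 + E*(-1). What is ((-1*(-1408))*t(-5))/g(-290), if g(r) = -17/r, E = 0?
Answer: 0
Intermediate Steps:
t(R) = 0 (t(R) = 0 + 0*(-1) = 0 + 0 = 0)
((-1*(-1408))*t(-5))/g(-290) = (-1*(-1408)*0)/((-17/(-290))) = (1408*0)/((-17*(-1/290))) = 0/(17/290) = 0*(290/17) = 0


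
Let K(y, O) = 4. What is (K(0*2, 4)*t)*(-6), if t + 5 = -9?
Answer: 336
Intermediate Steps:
t = -14 (t = -5 - 9 = -14)
(K(0*2, 4)*t)*(-6) = (4*(-14))*(-6) = -56*(-6) = 336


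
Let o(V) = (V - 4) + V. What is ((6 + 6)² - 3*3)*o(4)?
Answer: 540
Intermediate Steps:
o(V) = -4 + 2*V (o(V) = (-4 + V) + V = -4 + 2*V)
((6 + 6)² - 3*3)*o(4) = ((6 + 6)² - 3*3)*(-4 + 2*4) = (12² - 9)*(-4 + 8) = (144 - 9)*4 = 135*4 = 540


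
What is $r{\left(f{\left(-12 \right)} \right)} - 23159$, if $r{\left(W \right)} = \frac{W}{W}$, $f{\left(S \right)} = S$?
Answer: $-23158$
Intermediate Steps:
$r{\left(W \right)} = 1$
$r{\left(f{\left(-12 \right)} \right)} - 23159 = 1 - 23159 = -23158$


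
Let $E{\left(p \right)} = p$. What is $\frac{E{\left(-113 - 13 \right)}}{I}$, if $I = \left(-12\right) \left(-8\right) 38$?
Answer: $- \frac{21}{608} \approx -0.034539$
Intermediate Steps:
$I = 3648$ ($I = 96 \cdot 38 = 3648$)
$\frac{E{\left(-113 - 13 \right)}}{I} = \frac{-113 - 13}{3648} = \left(-126\right) \frac{1}{3648} = - \frac{21}{608}$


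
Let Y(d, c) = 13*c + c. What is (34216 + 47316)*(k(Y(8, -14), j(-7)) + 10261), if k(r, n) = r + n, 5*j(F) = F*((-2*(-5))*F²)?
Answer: 764688628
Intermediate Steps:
j(F) = 2*F³ (j(F) = (F*((-2*(-5))*F²))/5 = (F*(10*F²))/5 = (10*F³)/5 = 2*F³)
Y(d, c) = 14*c
k(r, n) = n + r
(34216 + 47316)*(k(Y(8, -14), j(-7)) + 10261) = (34216 + 47316)*((2*(-7)³ + 14*(-14)) + 10261) = 81532*((2*(-343) - 196) + 10261) = 81532*((-686 - 196) + 10261) = 81532*(-882 + 10261) = 81532*9379 = 764688628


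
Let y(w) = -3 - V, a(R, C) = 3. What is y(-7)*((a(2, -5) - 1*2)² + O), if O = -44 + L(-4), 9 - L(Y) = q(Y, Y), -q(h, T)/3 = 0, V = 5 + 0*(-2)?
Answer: 272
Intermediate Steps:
V = 5 (V = 5 + 0 = 5)
q(h, T) = 0 (q(h, T) = -3*0 = 0)
L(Y) = 9 (L(Y) = 9 - 1*0 = 9 + 0 = 9)
y(w) = -8 (y(w) = -3 - 1*5 = -3 - 5 = -8)
O = -35 (O = -44 + 9 = -35)
y(-7)*((a(2, -5) - 1*2)² + O) = -8*((3 - 1*2)² - 35) = -8*((3 - 2)² - 35) = -8*(1² - 35) = -8*(1 - 35) = -8*(-34) = 272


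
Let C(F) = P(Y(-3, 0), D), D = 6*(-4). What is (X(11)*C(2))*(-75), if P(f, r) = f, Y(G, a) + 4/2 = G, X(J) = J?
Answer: 4125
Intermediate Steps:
D = -24
Y(G, a) = -2 + G
C(F) = -5 (C(F) = -2 - 3 = -5)
(X(11)*C(2))*(-75) = (11*(-5))*(-75) = -55*(-75) = 4125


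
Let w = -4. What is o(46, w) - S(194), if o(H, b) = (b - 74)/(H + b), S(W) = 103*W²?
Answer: -27135569/7 ≈ -3.8765e+6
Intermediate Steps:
o(H, b) = (-74 + b)/(H + b)
o(46, w) - S(194) = (-74 - 4)/(46 - 4) - 103*194² = -78/42 - 103*37636 = (1/42)*(-78) - 1*3876508 = -13/7 - 3876508 = -27135569/7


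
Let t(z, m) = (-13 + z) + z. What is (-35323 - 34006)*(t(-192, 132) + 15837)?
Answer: -1070439760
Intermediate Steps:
t(z, m) = -13 + 2*z
(-35323 - 34006)*(t(-192, 132) + 15837) = (-35323 - 34006)*((-13 + 2*(-192)) + 15837) = -69329*((-13 - 384) + 15837) = -69329*(-397 + 15837) = -69329*15440 = -1070439760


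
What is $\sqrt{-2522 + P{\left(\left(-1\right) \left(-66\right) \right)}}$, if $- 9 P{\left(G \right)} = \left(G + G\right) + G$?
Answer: $4 i \sqrt{159} \approx 50.438 i$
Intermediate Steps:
$P{\left(G \right)} = - \frac{G}{3}$ ($P{\left(G \right)} = - \frac{\left(G + G\right) + G}{9} = - \frac{2 G + G}{9} = - \frac{3 G}{9} = - \frac{G}{3}$)
$\sqrt{-2522 + P{\left(\left(-1\right) \left(-66\right) \right)}} = \sqrt{-2522 - \frac{\left(-1\right) \left(-66\right)}{3}} = \sqrt{-2522 - 22} = \sqrt{-2544} = 4 i \sqrt{159}$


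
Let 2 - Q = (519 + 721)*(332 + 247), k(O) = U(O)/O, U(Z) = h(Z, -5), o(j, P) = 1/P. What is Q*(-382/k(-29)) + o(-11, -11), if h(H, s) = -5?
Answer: 87488925959/55 ≈ 1.5907e+9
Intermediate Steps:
U(Z) = -5
k(O) = -5/O
Q = -717958 (Q = 2 - (519 + 721)*(332 + 247) = 2 - 1240*579 = 2 - 1*717960 = 2 - 717960 = -717958)
Q*(-382/k(-29)) + o(-11, -11) = -(-274259956)/((-5/(-29))) + 1/(-11) = -(-274259956)/((-5*(-1/29))) - 1/11 = -(-274259956)/5/29 - 1/11 = -(-274259956)*29/5 - 1/11 = -717958*(-11078/5) - 1/11 = 7953538724/5 - 1/11 = 87488925959/55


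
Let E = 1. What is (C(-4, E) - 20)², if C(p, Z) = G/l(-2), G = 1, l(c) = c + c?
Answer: 6561/16 ≈ 410.06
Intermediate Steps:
l(c) = 2*c
C(p, Z) = -¼ (C(p, Z) = 1/(2*(-2)) = 1/(-4) = 1*(-¼) = -¼)
(C(-4, E) - 20)² = (-¼ - 20)² = (-81/4)² = 6561/16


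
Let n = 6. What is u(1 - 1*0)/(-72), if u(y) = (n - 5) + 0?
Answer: -1/72 ≈ -0.013889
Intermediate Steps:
u(y) = 1 (u(y) = (6 - 5) + 0 = 1 + 0 = 1)
u(1 - 1*0)/(-72) = 1/(-72) = -1/72*1 = -1/72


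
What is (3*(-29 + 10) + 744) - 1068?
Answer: -381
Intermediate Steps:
(3*(-29 + 10) + 744) - 1068 = (3*(-19) + 744) - 1068 = (-57 + 744) - 1068 = 687 - 1068 = -381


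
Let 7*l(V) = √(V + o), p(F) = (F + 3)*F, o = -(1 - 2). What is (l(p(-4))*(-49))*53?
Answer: -371*√5 ≈ -829.58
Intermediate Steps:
o = 1 (o = -1*(-1) = 1)
p(F) = F*(3 + F) (p(F) = (3 + F)*F = F*(3 + F))
l(V) = √(1 + V)/7 (l(V) = √(V + 1)/7 = √(1 + V)/7)
(l(p(-4))*(-49))*53 = ((√(1 - 4*(3 - 4))/7)*(-49))*53 = ((√(1 - 4*(-1))/7)*(-49))*53 = ((√(1 + 4)/7)*(-49))*53 = ((√5/7)*(-49))*53 = -7*√5*53 = -371*√5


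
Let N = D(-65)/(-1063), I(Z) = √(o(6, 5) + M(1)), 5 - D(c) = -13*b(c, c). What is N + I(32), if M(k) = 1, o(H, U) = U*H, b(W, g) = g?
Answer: 840/1063 + √31 ≈ 6.3580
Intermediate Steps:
o(H, U) = H*U
D(c) = 5 + 13*c (D(c) = 5 - (-13)*c = 5 + 13*c)
I(Z) = √31 (I(Z) = √(6*5 + 1) = √(30 + 1) = √31)
N = 840/1063 (N = (5 + 13*(-65))/(-1063) = (5 - 845)*(-1/1063) = -840*(-1/1063) = 840/1063 ≈ 0.79022)
N + I(32) = 840/1063 + √31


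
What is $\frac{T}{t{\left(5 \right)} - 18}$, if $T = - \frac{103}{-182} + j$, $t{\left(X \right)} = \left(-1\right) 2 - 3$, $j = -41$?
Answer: $\frac{7359}{4186} \approx 1.758$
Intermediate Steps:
$t{\left(X \right)} = -5$ ($t{\left(X \right)} = -2 - 3 = -5$)
$T = - \frac{7359}{182}$ ($T = - \frac{103}{-182} - 41 = \left(-103\right) \left(- \frac{1}{182}\right) - 41 = \frac{103}{182} - 41 = - \frac{7359}{182} \approx -40.434$)
$\frac{T}{t{\left(5 \right)} - 18} = \frac{1}{-5 - 18} \left(- \frac{7359}{182}\right) = \frac{1}{-23} \left(- \frac{7359}{182}\right) = \left(- \frac{1}{23}\right) \left(- \frac{7359}{182}\right) = \frac{7359}{4186}$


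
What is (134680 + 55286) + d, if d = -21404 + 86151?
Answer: 254713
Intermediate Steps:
d = 64747
(134680 + 55286) + d = (134680 + 55286) + 64747 = 189966 + 64747 = 254713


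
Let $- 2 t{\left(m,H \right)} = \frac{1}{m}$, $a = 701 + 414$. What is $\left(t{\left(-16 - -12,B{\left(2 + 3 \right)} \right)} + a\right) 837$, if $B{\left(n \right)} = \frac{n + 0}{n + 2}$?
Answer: $\frac{7466877}{8} \approx 9.3336 \cdot 10^{5}$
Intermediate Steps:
$B{\left(n \right)} = \frac{n}{2 + n}$
$a = 1115$
$t{\left(m,H \right)} = - \frac{1}{2 m}$
$\left(t{\left(-16 - -12,B{\left(2 + 3 \right)} \right)} + a\right) 837 = \left(- \frac{1}{2 \left(-16 - -12\right)} + 1115\right) 837 = \left(- \frac{1}{2 \left(-16 + 12\right)} + 1115\right) 837 = \left(- \frac{1}{2 \left(-4\right)} + 1115\right) 837 = \left(\left(- \frac{1}{2}\right) \left(- \frac{1}{4}\right) + 1115\right) 837 = \left(\frac{1}{8} + 1115\right) 837 = \frac{8921}{8} \cdot 837 = \frac{7466877}{8}$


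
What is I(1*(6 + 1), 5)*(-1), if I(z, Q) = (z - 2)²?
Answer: -25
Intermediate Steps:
I(z, Q) = (-2 + z)²
I(1*(6 + 1), 5)*(-1) = (-2 + 1*(6 + 1))²*(-1) = (-2 + 1*7)²*(-1) = (-2 + 7)²*(-1) = 5²*(-1) = 25*(-1) = -25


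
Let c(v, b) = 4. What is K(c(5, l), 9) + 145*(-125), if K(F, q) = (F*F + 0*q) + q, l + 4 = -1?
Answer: -18100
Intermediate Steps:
l = -5 (l = -4 - 1 = -5)
K(F, q) = q + F² (K(F, q) = (F² + 0) + q = F² + q = q + F²)
K(c(5, l), 9) + 145*(-125) = (9 + 4²) + 145*(-125) = (9 + 16) - 18125 = 25 - 18125 = -18100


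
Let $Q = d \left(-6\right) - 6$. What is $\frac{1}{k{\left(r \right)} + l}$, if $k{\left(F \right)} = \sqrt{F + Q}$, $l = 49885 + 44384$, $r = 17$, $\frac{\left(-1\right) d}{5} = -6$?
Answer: $\frac{94269}{8886644530} - \frac{13 i}{8886644530} \approx 1.0608 \cdot 10^{-5} - 1.4629 \cdot 10^{-9} i$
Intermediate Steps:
$d = 30$ ($d = \left(-5\right) \left(-6\right) = 30$)
$l = 94269$
$Q = -186$ ($Q = 30 \left(-6\right) - 6 = -180 - 6 = -186$)
$k{\left(F \right)} = \sqrt{-186 + F}$ ($k{\left(F \right)} = \sqrt{F - 186} = \sqrt{-186 + F}$)
$\frac{1}{k{\left(r \right)} + l} = \frac{1}{\sqrt{-186 + 17} + 94269} = \frac{1}{\sqrt{-169} + 94269} = \frac{1}{13 i + 94269} = \frac{1}{94269 + 13 i} = \frac{94269 - 13 i}{8886644530}$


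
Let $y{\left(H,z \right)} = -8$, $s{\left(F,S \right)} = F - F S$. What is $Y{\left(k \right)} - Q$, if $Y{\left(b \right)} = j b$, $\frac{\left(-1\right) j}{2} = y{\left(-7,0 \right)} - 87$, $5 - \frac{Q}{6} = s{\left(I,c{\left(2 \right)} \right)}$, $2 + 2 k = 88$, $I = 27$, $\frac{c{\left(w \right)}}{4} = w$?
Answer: $7006$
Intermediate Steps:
$c{\left(w \right)} = 4 w$
$s{\left(F,S \right)} = F - F S$
$k = 43$ ($k = -1 + \frac{1}{2} \cdot 88 = -1 + 44 = 43$)
$Q = 1164$ ($Q = 30 - 6 \cdot 27 \left(1 - 4 \cdot 2\right) = 30 - 6 \cdot 27 \left(1 - 8\right) = 30 - 6 \cdot 27 \left(-7\right) = 30 - -1134 = 30 + 1134 = 1164$)
$j = 190$ ($j = - 2 \left(-8 - 87\right) = \left(-2\right) \left(-95\right) = 190$)
$Y{\left(b \right)} = 190 b$
$Y{\left(k \right)} - Q = 190 \cdot 43 - 1164 = 8170 - 1164 = 7006$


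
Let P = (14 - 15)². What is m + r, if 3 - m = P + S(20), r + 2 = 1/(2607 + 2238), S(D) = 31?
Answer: -150194/4845 ≈ -31.000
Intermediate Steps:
P = 1 (P = (-1)² = 1)
r = -9689/4845 (r = -2 + 1/(2607 + 2238) = -2 + 1/4845 = -9689/4845 ≈ -1.9998)
m = -29 (m = 3 - (1 + 31) = 3 - 1*32 = 3 - 32 = -29)
m + r = -29 - 9689/4845 = -150194/4845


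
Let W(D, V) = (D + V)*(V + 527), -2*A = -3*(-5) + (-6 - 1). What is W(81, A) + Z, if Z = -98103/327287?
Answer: 13180076674/327287 ≈ 40271.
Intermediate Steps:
A = -4 (A = -(-3*(-5) + (-6 - 1))/2 = -(15 - 7)/2 = -½*8 = -4)
W(D, V) = (527 + V)*(D + V) (W(D, V) = (D + V)*(527 + V) = (527 + V)*(D + V))
Z = -98103/327287 (Z = -98103*1/327287 = -98103/327287 ≈ -0.29975)
W(81, A) + Z = ((-4)² + 527*81 + 527*(-4) + 81*(-4)) - 98103/327287 = (16 + 42687 - 2108 - 324) - 98103/327287 = 40271 - 98103/327287 = 13180076674/327287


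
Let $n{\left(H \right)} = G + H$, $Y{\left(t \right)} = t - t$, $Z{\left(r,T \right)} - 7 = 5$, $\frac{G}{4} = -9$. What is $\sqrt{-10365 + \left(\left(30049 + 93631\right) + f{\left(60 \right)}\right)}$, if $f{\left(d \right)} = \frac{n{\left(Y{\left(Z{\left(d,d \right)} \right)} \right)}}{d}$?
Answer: $\frac{2 \sqrt{708215}}{5} \approx 336.62$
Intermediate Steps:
$G = -36$ ($G = 4 \left(-9\right) = -36$)
$Z{\left(r,T \right)} = 12$ ($Z{\left(r,T \right)} = 7 + 5 = 12$)
$Y{\left(t \right)} = 0$
$n{\left(H \right)} = -36 + H$
$f{\left(d \right)} = - \frac{36}{d}$ ($f{\left(d \right)} = \frac{-36 + 0}{d} = - \frac{36}{d}$)
$\sqrt{-10365 + \left(\left(30049 + 93631\right) + f{\left(60 \right)}\right)} = \sqrt{-10365 + \left(\left(30049 + 93631\right) - \frac{36}{60}\right)} = \sqrt{-10365 + \left(123680 - \frac{3}{5}\right)} = \sqrt{-10365 + \frac{618397}{5}} = \sqrt{\frac{566572}{5}} = \frac{2 \sqrt{708215}}{5}$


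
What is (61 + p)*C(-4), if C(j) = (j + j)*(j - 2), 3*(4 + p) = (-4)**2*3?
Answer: 3504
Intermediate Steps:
p = 12 (p = -4 + ((-4)**2*3)/3 = -4 + (16*3)/3 = -4 + (1/3)*48 = -4 + 16 = 12)
C(j) = 2*j*(-2 + j) (C(j) = (2*j)*(-2 + j) = 2*j*(-2 + j))
(61 + p)*C(-4) = (61 + 12)*(2*(-4)*(-2 - 4)) = 73*(2*(-4)*(-6)) = 73*48 = 3504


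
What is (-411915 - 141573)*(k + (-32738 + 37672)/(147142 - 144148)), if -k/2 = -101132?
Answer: -55863852870800/499 ≈ -1.1195e+11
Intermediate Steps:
k = 202264 (k = -2*(-101132) = 202264)
(-411915 - 141573)*(k + (-32738 + 37672)/(147142 - 144148)) = (-411915 - 141573)*(202264 + (-32738 + 37672)/(147142 - 144148)) = -553488*(202264 + 4934/2994) = -553488*(202264 + 4934*(1/2994)) = -553488*(202264 + 2467/1497) = -553488*302791675/1497 = -55863852870800/499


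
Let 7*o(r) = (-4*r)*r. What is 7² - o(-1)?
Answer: 347/7 ≈ 49.571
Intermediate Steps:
o(r) = -4*r²/7 (o(r) = ((-4*r)*r)/7 = (-4*r²)/7 = -4*r²/7)
7² - o(-1) = 7² - (-4)*(-1)²/7 = 49 - (-4)/7 = 49 - 1*(-4/7) = 49 + 4/7 = 347/7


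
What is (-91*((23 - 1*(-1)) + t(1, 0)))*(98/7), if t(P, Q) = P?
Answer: -31850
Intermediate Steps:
(-91*((23 - 1*(-1)) + t(1, 0)))*(98/7) = (-91*((23 - 1*(-1)) + 1))*(98/7) = (-91*((23 + 1) + 1))*(98*(⅐)) = -91*(24 + 1)*14 = -91*25*14 = -2275*14 = -31850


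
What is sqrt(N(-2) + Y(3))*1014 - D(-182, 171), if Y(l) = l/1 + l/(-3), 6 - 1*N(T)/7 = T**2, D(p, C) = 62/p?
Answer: 369127/91 ≈ 4056.3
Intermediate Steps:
N(T) = 42 - 7*T**2
Y(l) = 2*l/3 (Y(l) = l*1 + l*(-1/3) = l - l/3 = 2*l/3)
sqrt(N(-2) + Y(3))*1014 - D(-182, 171) = sqrt((42 - 7*(-2)**2) + (2/3)*3)*1014 - 62/(-182) = sqrt((42 - 7*4) + 2)*1014 - 62*(-1)/182 = sqrt((42 - 28) + 2)*1014 - 1*(-31/91) = sqrt(14 + 2)*1014 + 31/91 = sqrt(16)*1014 + 31/91 = 4*1014 + 31/91 = 4056 + 31/91 = 369127/91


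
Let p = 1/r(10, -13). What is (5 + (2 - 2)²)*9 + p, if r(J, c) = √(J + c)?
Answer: 45 - I*√3/3 ≈ 45.0 - 0.57735*I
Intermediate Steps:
p = -I*√3/3 (p = 1/(√(10 - 13)) = 1/(√(-3)) = 1/(I*√3) = -I*√3/3 ≈ -0.57735*I)
(5 + (2 - 2)²)*9 + p = (5 + (2 - 2)²)*9 - I*√3/3 = (5 + 0²)*9 - I*√3/3 = (5 + 0)*9 - I*√3/3 = 5*9 - I*√3/3 = 45 - I*√3/3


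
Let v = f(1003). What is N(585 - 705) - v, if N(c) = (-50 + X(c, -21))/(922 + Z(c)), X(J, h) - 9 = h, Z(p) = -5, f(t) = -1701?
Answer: 1559755/917 ≈ 1700.9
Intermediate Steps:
X(J, h) = 9 + h
v = -1701
N(c) = -62/917 (N(c) = (-50 + (9 - 21))/(922 - 5) = (-50 - 12)/917 = -62*1/917 = -62/917)
N(585 - 705) - v = -62/917 - 1*(-1701) = -62/917 + 1701 = 1559755/917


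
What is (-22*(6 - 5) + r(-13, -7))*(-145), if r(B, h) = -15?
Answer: 5365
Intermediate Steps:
(-22*(6 - 5) + r(-13, -7))*(-145) = (-22*(6 - 5) - 15)*(-145) = (-22*1 - 15)*(-145) = (-22 - 15)*(-145) = -37*(-145) = 5365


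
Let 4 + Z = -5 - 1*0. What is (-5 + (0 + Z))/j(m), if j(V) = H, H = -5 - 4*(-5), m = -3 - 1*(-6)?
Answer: -14/15 ≈ -0.93333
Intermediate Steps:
Z = -9 (Z = -4 + (-5 - 1*0) = -4 + (-5 + 0) = -4 - 5 = -9)
m = 3 (m = -3 + 6 = 3)
H = 15 (H = -5 + 20 = 15)
j(V) = 15
(-5 + (0 + Z))/j(m) = (-5 + (0 - 9))/15 = (-5 - 9)/15 = (1/15)*(-14) = -14/15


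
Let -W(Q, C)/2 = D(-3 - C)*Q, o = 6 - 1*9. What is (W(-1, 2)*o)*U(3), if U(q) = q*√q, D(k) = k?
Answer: 90*√3 ≈ 155.88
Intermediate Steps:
o = -3 (o = 6 - 9 = -3)
U(q) = q^(3/2)
W(Q, C) = -2*Q*(-3 - C) (W(Q, C) = -2*(-3 - C)*Q = -2*Q*(-3 - C))
(W(-1, 2)*o)*U(3) = ((2*(-1)*(3 + 2))*(-3))*3^(3/2) = ((2*(-1)*5)*(-3))*(3*√3) = (-10*(-3))*(3*√3) = 30*(3*√3) = 90*√3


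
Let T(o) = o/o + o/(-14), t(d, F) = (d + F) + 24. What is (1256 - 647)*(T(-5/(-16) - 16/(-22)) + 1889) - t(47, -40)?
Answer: 405128687/352 ≈ 1.1509e+6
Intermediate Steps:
t(d, F) = 24 + F + d (t(d, F) = (F + d) + 24 = 24 + F + d)
T(o) = 1 - o/14 (T(o) = 1 + o*(-1/14) = 1 - o/14)
(1256 - 647)*(T(-5/(-16) - 16/(-22)) + 1889) - t(47, -40) = (1256 - 647)*((1 - (-5/(-16) - 16/(-22))/14) + 1889) - (24 - 40 + 47) = 609*((1 - (-5*(-1/16) - 16*(-1/22))/14) + 1889) - 1*31 = 609*((1 - (5/16 + 8/11)/14) + 1889) - 31 = 609*((1 - 1/14*183/176) + 1889) - 31 = 609*((1 - 183/2464) + 1889) - 31 = 609*(2281/2464 + 1889) - 31 = 609*(4656777/2464) - 31 = 405139599/352 - 31 = 405128687/352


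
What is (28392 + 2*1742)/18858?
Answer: 15938/9429 ≈ 1.6903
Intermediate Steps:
(28392 + 2*1742)/18858 = (28392 + 3484)*(1/18858) = 31876*(1/18858) = 15938/9429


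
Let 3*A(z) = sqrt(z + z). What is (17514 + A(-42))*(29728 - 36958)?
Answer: -126626220 - 4820*I*sqrt(21) ≈ -1.2663e+8 - 22088.0*I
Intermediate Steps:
A(z) = sqrt(2)*sqrt(z)/3 (A(z) = sqrt(z + z)/3 = sqrt(2*z)/3 = (sqrt(2)*sqrt(z))/3 = sqrt(2)*sqrt(z)/3)
(17514 + A(-42))*(29728 - 36958) = (17514 + sqrt(2)*sqrt(-42)/3)*(29728 - 36958) = (17514 + sqrt(2)*(I*sqrt(42))/3)*(-7230) = (17514 + 2*I*sqrt(21)/3)*(-7230) = -126626220 - 4820*I*sqrt(21)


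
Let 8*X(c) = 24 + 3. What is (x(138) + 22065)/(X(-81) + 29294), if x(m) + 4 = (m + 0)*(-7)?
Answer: 168760/234379 ≈ 0.72003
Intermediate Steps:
x(m) = -4 - 7*m (x(m) = -4 + (m + 0)*(-7) = -4 + m*(-7) = -4 - 7*m)
X(c) = 27/8 (X(c) = (24 + 3)/8 = (⅛)*27 = 27/8)
(x(138) + 22065)/(X(-81) + 29294) = ((-4 - 7*138) + 22065)/(27/8 + 29294) = ((-4 - 966) + 22065)/(234379/8) = (-970 + 22065)*(8/234379) = 21095*(8/234379) = 168760/234379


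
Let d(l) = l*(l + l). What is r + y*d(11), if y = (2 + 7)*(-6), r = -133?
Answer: -13201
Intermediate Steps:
d(l) = 2*l² (d(l) = l*(2*l) = 2*l²)
y = -54 (y = 9*(-6) = -54)
r + y*d(11) = -133 - 108*11² = -133 - 108*121 = -133 - 54*242 = -133 - 13068 = -13201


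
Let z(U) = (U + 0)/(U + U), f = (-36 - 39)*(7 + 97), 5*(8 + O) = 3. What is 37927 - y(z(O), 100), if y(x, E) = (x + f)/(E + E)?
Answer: 15186399/400 ≈ 37966.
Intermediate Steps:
O = -37/5 (O = -8 + (⅕)*3 = -8 + ⅗ = -37/5 ≈ -7.4000)
f = -7800 (f = -75*104 = -7800)
z(U) = ½ (z(U) = U/((2*U)) = U*(1/(2*U)) = ½)
y(x, E) = (-7800 + x)/(2*E) (y(x, E) = (x - 7800)/(E + E) = (-7800 + x)/((2*E)) = (-7800 + x)*(1/(2*E)) = (-7800 + x)/(2*E))
37927 - y(z(O), 100) = 37927 - (-7800 + ½)/(2*100) = 37927 - (-15599)/(2*100*2) = 37927 - 1*(-15599/400) = 37927 + 15599/400 = 15186399/400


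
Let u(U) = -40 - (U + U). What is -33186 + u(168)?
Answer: -33562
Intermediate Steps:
u(U) = -40 - 2*U
-33186 + u(168) = -33186 + (-40 - 2*168) = -33186 + (-40 - 336) = -33186 - 376 = -33562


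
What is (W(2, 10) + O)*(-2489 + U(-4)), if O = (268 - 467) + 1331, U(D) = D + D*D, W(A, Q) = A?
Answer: -2808918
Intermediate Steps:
U(D) = D + D²
O = 1132 (O = -199 + 1331 = 1132)
(W(2, 10) + O)*(-2489 + U(-4)) = (2 + 1132)*(-2489 - 4*(1 - 4)) = 1134*(-2489 - 4*(-3)) = 1134*(-2489 + 12) = 1134*(-2477) = -2808918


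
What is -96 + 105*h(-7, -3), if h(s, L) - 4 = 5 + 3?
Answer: 1164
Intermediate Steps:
h(s, L) = 12 (h(s, L) = 4 + (5 + 3) = 4 + 8 = 12)
-96 + 105*h(-7, -3) = -96 + 105*12 = -96 + 1260 = 1164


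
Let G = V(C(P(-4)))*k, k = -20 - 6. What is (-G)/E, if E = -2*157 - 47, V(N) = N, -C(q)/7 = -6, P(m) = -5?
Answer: -1092/361 ≈ -3.0249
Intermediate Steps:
C(q) = 42 (C(q) = -7*(-6) = 42)
k = -26
G = -1092 (G = 42*(-26) = -1092)
E = -361 (E = -314 - 47 = -361)
(-G)/E = -1*(-1092)/(-361) = 1092*(-1/361) = -1092/361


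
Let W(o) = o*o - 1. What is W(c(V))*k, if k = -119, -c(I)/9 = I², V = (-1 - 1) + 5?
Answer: -780640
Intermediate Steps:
V = 3 (V = -2 + 5 = 3)
c(I) = -9*I²
W(o) = -1 + o² (W(o) = o² - 1 = -1 + o²)
W(c(V))*k = (-1 + (-9*3²)²)*(-119) = (-1 + (-9*9)²)*(-119) = (-1 + (-81)²)*(-119) = (-1 + 6561)*(-119) = 6560*(-119) = -780640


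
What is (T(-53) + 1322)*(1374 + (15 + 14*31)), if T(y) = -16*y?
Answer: 3955910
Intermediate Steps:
(T(-53) + 1322)*(1374 + (15 + 14*31)) = (-16*(-53) + 1322)*(1374 + (15 + 14*31)) = (848 + 1322)*(1374 + (15 + 434)) = 2170*(1374 + 449) = 2170*1823 = 3955910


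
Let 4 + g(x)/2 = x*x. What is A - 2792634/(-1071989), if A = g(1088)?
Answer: 2537915310354/1071989 ≈ 2.3675e+6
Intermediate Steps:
g(x) = -8 + 2*x² (g(x) = -8 + 2*(x*x) = -8 + 2*x²)
A = 2367480 (A = -8 + 2*1088² = -8 + 2*1183744 = -8 + 2367488 = 2367480)
A - 2792634/(-1071989) = 2367480 - 2792634/(-1071989) = 2367480 - 2792634*(-1)/1071989 = 2367480 - 1*(-2792634/1071989) = 2367480 + 2792634/1071989 = 2537915310354/1071989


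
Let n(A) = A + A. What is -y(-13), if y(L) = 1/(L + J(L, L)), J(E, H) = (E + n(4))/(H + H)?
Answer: 26/333 ≈ 0.078078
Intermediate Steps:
n(A) = 2*A
J(E, H) = (8 + E)/(2*H) (J(E, H) = (E + 2*4)/(H + H) = (E + 8)/((2*H)) = (8 + E)*(1/(2*H)) = (8 + E)/(2*H))
y(L) = 1/(L + (8 + L)/(2*L))
-y(-13) = -2*(-13)/(8 - 13 + 2*(-13)**2) = -2*(-13)/(8 - 13 + 2*169) = -2*(-13)/(8 - 13 + 338) = -2*(-13)/333 = -1*(-26/333) = 26/333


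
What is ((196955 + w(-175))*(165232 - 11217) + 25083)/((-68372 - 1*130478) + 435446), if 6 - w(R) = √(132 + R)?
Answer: 15167486749/118298 - 154015*I*√43/236596 ≈ 1.2821e+5 - 4.2686*I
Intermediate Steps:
w(R) = 6 - √(132 + R)
((196955 + w(-175))*(165232 - 11217) + 25083)/((-68372 - 1*130478) + 435446) = ((196955 + (6 - √(132 - 175)))*(165232 - 11217) + 25083)/((-68372 - 1*130478) + 435446) = ((196955 + (6 - √(-43)))*154015 + 25083)/((-68372 - 130478) + 435446) = ((196955 + (6 - I*√43))*154015 + 25083)/(-198850 + 435446) = ((196955 + (6 - I*√43))*154015 + 25083)/236596 = ((196961 - I*√43)*154015 + 25083)*(1/236596) = ((30334948415 - 154015*I*√43) + 25083)*(1/236596) = (30334973498 - 154015*I*√43)*(1/236596) = 15167486749/118298 - 154015*I*√43/236596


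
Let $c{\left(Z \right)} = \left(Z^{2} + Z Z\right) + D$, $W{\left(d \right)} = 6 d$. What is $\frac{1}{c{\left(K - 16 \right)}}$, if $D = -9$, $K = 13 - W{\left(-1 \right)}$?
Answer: $\frac{1}{9} \approx 0.11111$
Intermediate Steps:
$K = 19$ ($K = 13 - 6 \left(-1\right) = 13 - -6 = 13 + 6 = 19$)
$c{\left(Z \right)} = -9 + 2 Z^{2}$ ($c{\left(Z \right)} = \left(Z^{2} + Z Z\right) - 9 = \left(Z^{2} + Z^{2}\right) - 9 = 2 Z^{2} - 9 = -9 + 2 Z^{2}$)
$\frac{1}{c{\left(K - 16 \right)}} = \frac{1}{-9 + 2 \left(19 - 16\right)^{2}} = \frac{1}{-9 + 2 \cdot 3^{2}} = \frac{1}{-9 + 2 \cdot 9} = \frac{1}{-9 + 18} = \frac{1}{9}$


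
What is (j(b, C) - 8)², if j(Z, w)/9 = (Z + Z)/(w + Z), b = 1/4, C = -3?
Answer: 11236/121 ≈ 92.859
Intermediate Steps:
b = ¼ ≈ 0.25000
j(Z, w) = 18*Z/(Z + w) (j(Z, w) = 9*((Z + Z)/(w + Z)) = 9*((2*Z)/(Z + w)) = 9*(2*Z/(Z + w)) = 18*Z/(Z + w))
(j(b, C) - 8)² = (18*(¼)/(¼ - 3) - 8)² = (18*(¼)/(-11/4) - 8)² = (18*(¼)*(-4/11) - 8)² = (-18/11 - 8)² = (-106/11)² = 11236/121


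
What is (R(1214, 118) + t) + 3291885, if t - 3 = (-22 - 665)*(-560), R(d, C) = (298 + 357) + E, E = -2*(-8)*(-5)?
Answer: 3677183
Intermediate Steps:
E = -80 (E = 16*(-5) = -80)
R(d, C) = 575 (R(d, C) = (298 + 357) - 80 = 655 - 80 = 575)
t = 384723 (t = 3 + (-22 - 665)*(-560) = 3 - 687*(-560) = 3 + 384720 = 384723)
(R(1214, 118) + t) + 3291885 = (575 + 384723) + 3291885 = 385298 + 3291885 = 3677183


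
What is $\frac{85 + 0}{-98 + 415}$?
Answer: $\frac{85}{317} \approx 0.26814$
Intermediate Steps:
$\frac{85 + 0}{-98 + 415} = \frac{85}{317}$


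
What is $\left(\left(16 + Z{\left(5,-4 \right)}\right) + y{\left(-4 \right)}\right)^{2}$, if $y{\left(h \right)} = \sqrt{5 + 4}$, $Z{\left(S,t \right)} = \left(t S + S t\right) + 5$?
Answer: $256$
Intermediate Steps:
$Z{\left(S,t \right)} = 5 + 2 S t$ ($Z{\left(S,t \right)} = \left(S t + S t\right) + 5 = 2 S t + 5 = 5 + 2 S t$)
$y{\left(h \right)} = 3$ ($y{\left(h \right)} = \sqrt{9} = 3$)
$\left(\left(16 + Z{\left(5,-4 \right)}\right) + y{\left(-4 \right)}\right)^{2} = \left(\left(16 + \left(5 + 2 \cdot 5 \left(-4\right)\right)\right) + 3\right)^{2} = \left(\left(16 + \left(5 - 40\right)\right) + 3\right)^{2} = \left(\left(16 - 35\right) + 3\right)^{2} = \left(-19 + 3\right)^{2} = \left(-16\right)^{2} = 256$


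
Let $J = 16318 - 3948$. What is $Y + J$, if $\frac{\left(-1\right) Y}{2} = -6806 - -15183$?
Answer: $-4384$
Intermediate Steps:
$J = 12370$ ($J = 16318 - 3948 = 12370$)
$Y = -16754$ ($Y = - 2 \left(-6806 - -15183\right) = - 2 \left(-6806 + 15183\right) = \left(-2\right) 8377 = -16754$)
$Y + J = -16754 + 12370 = -4384$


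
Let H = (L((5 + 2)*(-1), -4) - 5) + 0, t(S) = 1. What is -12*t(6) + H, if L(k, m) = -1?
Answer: -18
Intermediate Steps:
H = -6 (H = (-1 - 5) + 0 = -6 + 0 = -6)
-12*t(6) + H = -12*1 - 6 = -12 - 6 = -18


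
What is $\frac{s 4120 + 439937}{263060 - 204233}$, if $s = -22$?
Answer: $\frac{349297}{58827} \approx 5.9377$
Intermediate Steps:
$\frac{s 4120 + 439937}{263060 - 204233} = \frac{\left(-22\right) 4120 + 439937}{263060 - 204233} = \frac{-90640 + 439937}{58827} = 349297 \cdot \frac{1}{58827} = \frac{349297}{58827}$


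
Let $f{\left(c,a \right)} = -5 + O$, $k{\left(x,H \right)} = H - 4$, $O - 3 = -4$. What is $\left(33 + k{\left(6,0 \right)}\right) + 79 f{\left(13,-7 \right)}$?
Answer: $-445$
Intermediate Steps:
$O = -1$ ($O = 3 - 4 = -1$)
$k{\left(x,H \right)} = -4 + H$
$f{\left(c,a \right)} = -6$ ($f{\left(c,a \right)} = -5 - 1 = -6$)
$\left(33 + k{\left(6,0 \right)}\right) + 79 f{\left(13,-7 \right)} = \left(33 + \left(-4 + 0\right)\right) + 79 \left(-6\right) = \left(33 - 4\right) - 474 = 29 - 474 = -445$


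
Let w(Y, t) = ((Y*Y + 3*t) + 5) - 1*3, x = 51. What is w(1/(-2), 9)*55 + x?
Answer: 6639/4 ≈ 1659.8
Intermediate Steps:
w(Y, t) = 2 + Y² + 3*t (w(Y, t) = ((Y² + 3*t) + 5) - 3 = (5 + Y² + 3*t) - 3 = 2 + Y² + 3*t)
w(1/(-2), 9)*55 + x = (2 + (1/(-2))² + 3*9)*55 + 51 = (2 + (-½)² + 27)*55 + 51 = (2 + ¼ + 27)*55 + 51 = (117/4)*55 + 51 = 6435/4 + 51 = 6639/4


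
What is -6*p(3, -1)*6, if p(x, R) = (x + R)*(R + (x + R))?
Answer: -72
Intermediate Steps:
p(x, R) = (R + x)*(x + 2*R) (p(x, R) = (R + x)*(R + (R + x)) = (R + x)*(x + 2*R))
-6*p(3, -1)*6 = -6*(3**2 + 2*(-1)**2 + 3*(-1)*3)*6 = -6*(9 + 2*1 - 9)*6 = -6*(9 + 2 - 9)*6 = -6*2*6 = -12*6 = -72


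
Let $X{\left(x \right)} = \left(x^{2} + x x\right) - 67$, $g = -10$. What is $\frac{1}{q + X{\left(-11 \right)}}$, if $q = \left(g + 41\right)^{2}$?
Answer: $\frac{1}{1136} \approx 0.00088028$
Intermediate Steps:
$q = 961$ ($q = \left(-10 + 41\right)^{2} = 31^{2} = 961$)
$X{\left(x \right)} = -67 + 2 x^{2}$ ($X{\left(x \right)} = \left(x^{2} + x^{2}\right) - 67 = 2 x^{2} - 67 = -67 + 2 x^{2}$)
$\frac{1}{q + X{\left(-11 \right)}} = \frac{1}{961 - \left(67 - 2 \left(-11\right)^{2}\right)} = \frac{1}{961 + \left(-67 + 2 \cdot 121\right)} = \frac{1}{961 + \left(-67 + 242\right)} = \frac{1}{961 + 175} = \frac{1}{1136}$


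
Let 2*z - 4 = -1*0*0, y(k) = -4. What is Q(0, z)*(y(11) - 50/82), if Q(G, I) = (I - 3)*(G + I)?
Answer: 378/41 ≈ 9.2195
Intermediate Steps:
z = 2 (z = 2 + (-1*0*0)/2 = 2 + (0*0)/2 = 2 + (½)*0 = 2 + 0 = 2)
Q(G, I) = (-3 + I)*(G + I)
Q(0, z)*(y(11) - 50/82) = (2² - 3*0 - 3*2 + 0*2)*(-4 - 50/82) = (4 + 0 - 6 + 0)*(-4 - 50*1/82) = -2*(-4 - 25/41) = -2*(-189/41) = 378/41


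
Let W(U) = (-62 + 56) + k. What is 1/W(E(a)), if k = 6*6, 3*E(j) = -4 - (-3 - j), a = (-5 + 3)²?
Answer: 1/30 ≈ 0.033333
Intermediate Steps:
a = 4 (a = (-2)² = 4)
E(j) = -⅓ + j/3 (E(j) = (-4 - (-3 - j))/3 = (-4 + (3 + j))/3 = (-1 + j)/3 = -⅓ + j/3)
k = 36
W(U) = 30 (W(U) = (-62 + 56) + 36 = -6 + 36 = 30)
1/W(E(a)) = 1/30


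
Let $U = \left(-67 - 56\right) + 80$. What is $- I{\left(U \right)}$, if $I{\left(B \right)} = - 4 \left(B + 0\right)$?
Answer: $-172$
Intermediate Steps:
$U = -43$ ($U = -123 + 80 = -43$)
$I{\left(B \right)} = - 4 B$
$- I{\left(U \right)} = - \left(-4\right) \left(-43\right) = \left(-1\right) 172 = -172$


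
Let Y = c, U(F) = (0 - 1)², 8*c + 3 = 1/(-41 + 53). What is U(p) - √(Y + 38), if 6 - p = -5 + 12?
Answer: 1 - √21678/24 ≈ -5.1348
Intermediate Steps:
p = -1 (p = 6 - (-5 + 12) = 6 - 1*7 = 6 - 7 = -1)
c = -35/96 (c = -3/8 + 1/(8*(-41 + 53)) = -3/8 + (⅛)/12 = -3/8 + (⅛)*(1/12) = -3/8 + 1/96 = -35/96 ≈ -0.36458)
U(F) = 1 (U(F) = (-1)² = 1)
Y = -35/96 ≈ -0.36458
U(p) - √(Y + 38) = 1 - √(-35/96 + 38) = 1 - √(3613/96) = 1 - √21678/24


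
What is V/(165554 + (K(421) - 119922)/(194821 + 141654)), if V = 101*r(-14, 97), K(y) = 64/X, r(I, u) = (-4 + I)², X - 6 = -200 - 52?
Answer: 1081732725/5472582631 ≈ 0.19766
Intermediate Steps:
X = -246 (X = 6 + (-200 - 52) = 6 - 252 = -246)
K(y) = -32/123 (K(y) = 64/(-246) = 64*(-1/246) = -32/123)
V = 32724 (V = 101*(-4 - 14)² = 101*(-18)² = 101*324 = 32724)
V/(165554 + (K(421) - 119922)/(194821 + 141654)) = 32724/(165554 + (-32/123 - 119922)/(194821 + 141654)) = 32724/(165554 - 14750438/123/336475) = 32724/(165554 - 14750438/123*1/336475) = 32724/(165554 - 47126/132225) = 32724/(21890330524/132225) = 32724*(132225/21890330524) = 1081732725/5472582631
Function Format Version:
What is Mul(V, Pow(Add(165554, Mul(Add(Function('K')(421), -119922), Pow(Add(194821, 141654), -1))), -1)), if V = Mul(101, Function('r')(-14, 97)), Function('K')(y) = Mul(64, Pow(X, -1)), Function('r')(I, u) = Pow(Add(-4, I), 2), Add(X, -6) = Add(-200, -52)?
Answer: Rational(1081732725, 5472582631) ≈ 0.19766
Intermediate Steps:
X = -246 (X = Add(6, Add(-200, -52)) = Add(6, -252) = -246)
Function('K')(y) = Rational(-32, 123) (Function('K')(y) = Mul(64, Pow(-246, -1)) = Mul(64, Rational(-1, 246)) = Rational(-32, 123))
V = 32724 (V = Mul(101, Pow(Add(-4, -14), 2)) = Mul(101, Pow(-18, 2)) = Mul(101, 324) = 32724)
Mul(V, Pow(Add(165554, Mul(Add(Function('K')(421), -119922), Pow(Add(194821, 141654), -1))), -1)) = Mul(32724, Pow(Add(165554, Mul(Add(Rational(-32, 123), -119922), Pow(Add(194821, 141654), -1))), -1)) = Mul(32724, Pow(Add(165554, Mul(Rational(-14750438, 123), Pow(336475, -1))), -1)) = Mul(32724, Pow(Add(165554, Mul(Rational(-14750438, 123), Rational(1, 336475))), -1)) = Mul(32724, Pow(Add(165554, Rational(-47126, 132225)), -1)) = Mul(32724, Pow(Rational(21890330524, 132225), -1)) = Mul(32724, Rational(132225, 21890330524)) = Rational(1081732725, 5472582631)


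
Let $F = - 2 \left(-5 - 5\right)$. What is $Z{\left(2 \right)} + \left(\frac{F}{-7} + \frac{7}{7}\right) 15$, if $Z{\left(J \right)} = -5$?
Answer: $- \frac{230}{7} \approx -32.857$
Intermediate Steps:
$F = 20$ ($F = \left(-2\right) \left(-10\right) = 20$)
$Z{\left(2 \right)} + \left(\frac{F}{-7} + \frac{7}{7}\right) 15 = -5 + \left(\frac{20}{-7} + \frac{7}{7}\right) 15 = -5 + \left(20 \left(- \frac{1}{7}\right) + 7 \cdot \frac{1}{7}\right) 15 = -5 + \left(- \frac{20}{7} + 1\right) 15 = -5 - \frac{195}{7} = - \frac{230}{7}$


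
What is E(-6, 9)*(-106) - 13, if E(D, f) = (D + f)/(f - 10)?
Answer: 305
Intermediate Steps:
E(D, f) = (D + f)/(-10 + f)
E(-6, 9)*(-106) - 13 = ((-6 + 9)/(-10 + 9))*(-106) - 13 = (3/(-1))*(-106) - 13 = -1*3*(-106) - 13 = -3*(-106) - 13 = 318 - 13 = 305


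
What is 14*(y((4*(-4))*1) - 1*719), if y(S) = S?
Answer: -10290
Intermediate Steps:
14*(y((4*(-4))*1) - 1*719) = 14*((4*(-4))*1 - 1*719) = 14*(-16*1 - 719) = 14*(-16 - 719) = 14*(-735) = -10290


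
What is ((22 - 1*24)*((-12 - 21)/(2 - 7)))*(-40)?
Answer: 528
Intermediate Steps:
((22 - 1*24)*((-12 - 21)/(2 - 7)))*(-40) = ((22 - 24)*(-33/(-5)))*(-40) = -(-66)*(-1)/5*(-40) = -2*33/5*(-40) = -66/5*(-40) = 528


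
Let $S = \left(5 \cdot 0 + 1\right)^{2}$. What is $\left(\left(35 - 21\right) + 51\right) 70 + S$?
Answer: $4551$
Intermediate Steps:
$S = 1$ ($S = \left(0 + 1\right)^{2} = 1^{2} = 1$)
$\left(\left(35 - 21\right) + 51\right) 70 + S = \left(\left(35 - 21\right) + 51\right) 70 + 1 = \left(14 + 51\right) 70 + 1 = 65 \cdot 70 + 1 = 4550 + 1 = 4551$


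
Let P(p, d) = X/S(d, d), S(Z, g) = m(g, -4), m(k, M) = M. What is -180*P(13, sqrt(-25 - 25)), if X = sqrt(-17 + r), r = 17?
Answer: 0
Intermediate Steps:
S(Z, g) = -4
X = 0 (X = sqrt(-17 + 17) = sqrt(0) = 0)
P(p, d) = 0 (P(p, d) = 0/(-4) = 0*(-1/4) = 0)
-180*P(13, sqrt(-25 - 25)) = -180*0 = 0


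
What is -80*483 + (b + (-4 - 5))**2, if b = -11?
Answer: -38240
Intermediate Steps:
-80*483 + (b + (-4 - 5))**2 = -80*483 + (-11 + (-4 - 5))**2 = -38640 + (-11 - 9)**2 = -38640 + (-20)**2 = -38640 + 400 = -38240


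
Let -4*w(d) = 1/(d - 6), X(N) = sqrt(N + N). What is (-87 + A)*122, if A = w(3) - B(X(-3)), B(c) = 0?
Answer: -63623/6 ≈ -10604.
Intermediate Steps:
X(N) = sqrt(2)*sqrt(N) (X(N) = sqrt(2*N) = sqrt(2)*sqrt(N))
w(d) = -1/(4*(-6 + d)) (w(d) = -1/(4*(d - 6)) = -1/(4*(-6 + d)))
A = 1/12 (A = -1/(-24 + 4*3) - 1*0 = -1/(-24 + 12) + 0 = -1/(-12) + 0 = -1*(-1/12) + 0 = 1/12 + 0 = 1/12 ≈ 0.083333)
(-87 + A)*122 = (-87 + 1/12)*122 = -1043/12*122 = -63623/6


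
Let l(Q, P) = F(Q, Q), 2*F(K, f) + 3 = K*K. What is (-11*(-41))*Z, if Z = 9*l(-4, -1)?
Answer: 52767/2 ≈ 26384.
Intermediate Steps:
F(K, f) = -3/2 + K²/2 (F(K, f) = -3/2 + (K*K)/2 = -3/2 + K²/2)
l(Q, P) = -3/2 + Q²/2
Z = 117/2 (Z = 9*(-3/2 + (½)*(-4)²) = 9*(-3/2 + (½)*16) = 9*(-3/2 + 8) = 9*(13/2) = 117/2 ≈ 58.500)
(-11*(-41))*Z = -11*(-41)*(117/2) = 451*(117/2) = 52767/2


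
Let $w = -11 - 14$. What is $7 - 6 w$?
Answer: $157$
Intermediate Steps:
$w = -25$
$7 - 6 w = 7 - -150 = 7 + 150 = 157$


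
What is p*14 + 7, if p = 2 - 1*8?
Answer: -77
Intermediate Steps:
p = -6 (p = 2 - 8 = -6)
p*14 + 7 = -6*14 + 7 = -84 + 7 = -77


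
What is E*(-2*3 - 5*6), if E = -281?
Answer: 10116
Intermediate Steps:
E*(-2*3 - 5*6) = -281*(-2*3 - 5*6) = -281*(-6 - 30) = -281*(-36) = 10116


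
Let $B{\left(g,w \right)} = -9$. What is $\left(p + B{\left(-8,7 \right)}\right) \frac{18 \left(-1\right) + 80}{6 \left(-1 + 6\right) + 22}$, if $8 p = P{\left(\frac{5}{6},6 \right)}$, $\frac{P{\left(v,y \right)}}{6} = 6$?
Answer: $- \frac{279}{52} \approx -5.3654$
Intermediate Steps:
$P{\left(v,y \right)} = 36$ ($P{\left(v,y \right)} = 6 \cdot 6 = 36$)
$p = \frac{9}{2}$ ($p = \frac{1}{8} \cdot 36 = \frac{9}{2} \approx 4.5$)
$\left(p + B{\left(-8,7 \right)}\right) \frac{18 \left(-1\right) + 80}{6 \left(-1 + 6\right) + 22} = \left(\frac{9}{2} - 9\right) \frac{18 \left(-1\right) + 80}{6 \left(-1 + 6\right) + 22} = - \frac{9 \frac{-18 + 80}{6 \cdot 5 + 22}}{2} = - \frac{9 \frac{62}{30 + 22}}{2} = - \frac{9 \cdot \frac{62}{52}}{2} = - \frac{9 \cdot 62 \cdot \frac{1}{52}}{2} = \left(- \frac{9}{2}\right) \frac{31}{26} = - \frac{279}{52}$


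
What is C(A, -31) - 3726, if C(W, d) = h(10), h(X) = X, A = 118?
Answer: -3716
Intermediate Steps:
C(W, d) = 10
C(A, -31) - 3726 = 10 - 3726 = -3716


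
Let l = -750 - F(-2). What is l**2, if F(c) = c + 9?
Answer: 573049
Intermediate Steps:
F(c) = 9 + c
l = -757 (l = -750 - (9 - 2) = -750 - 1*7 = -750 - 7 = -757)
l**2 = (-757)**2 = 573049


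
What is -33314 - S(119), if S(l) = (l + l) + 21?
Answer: -33573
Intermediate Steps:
S(l) = 21 + 2*l (S(l) = 2*l + 21 = 21 + 2*l)
-33314 - S(119) = -33314 - (21 + 2*119) = -33314 - (21 + 238) = -33314 - 1*259 = -33314 - 259 = -33573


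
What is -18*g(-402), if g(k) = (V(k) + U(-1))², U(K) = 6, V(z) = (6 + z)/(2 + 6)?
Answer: -68121/2 ≈ -34061.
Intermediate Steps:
V(z) = ¾ + z/8 (V(z) = (6 + z)/8 = (6 + z)*(⅛) = ¾ + z/8)
g(k) = (27/4 + k/8)² (g(k) = ((¾ + k/8) + 6)² = (27/4 + k/8)²)
-18*g(-402) = -9*(54 - 402)²/32 = -9*(-348)²/32 = -9*121104/32 = -18*7569/4 = -68121/2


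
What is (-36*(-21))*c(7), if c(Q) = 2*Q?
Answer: 10584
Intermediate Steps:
(-36*(-21))*c(7) = (-36*(-21))*(2*7) = 756*14 = 10584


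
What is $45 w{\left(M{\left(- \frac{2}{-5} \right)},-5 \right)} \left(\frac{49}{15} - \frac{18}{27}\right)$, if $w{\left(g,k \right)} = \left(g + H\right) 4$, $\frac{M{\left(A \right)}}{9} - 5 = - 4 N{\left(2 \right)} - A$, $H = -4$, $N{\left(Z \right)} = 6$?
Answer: $- \frac{417924}{5} \approx -83585.0$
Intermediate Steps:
$M{\left(A \right)} = -171 - 9 A$ ($M{\left(A \right)} = 45 + 9 \left(\left(-4\right) 6 - A\right) = 45 + 9 \left(-24 - A\right) = 45 - \left(216 + 9 A\right) = -171 - 9 A$)
$w{\left(g,k \right)} = -16 + 4 g$ ($w{\left(g,k \right)} = \left(g - 4\right) 4 = \left(-4 + g\right) 4 = -16 + 4 g$)
$45 w{\left(M{\left(- \frac{2}{-5} \right)},-5 \right)} \left(\frac{49}{15} - \frac{18}{27}\right) = 45 \left(-16 + 4 \left(-171 - 9 \left(- \frac{2}{-5}\right)\right)\right) \left(\frac{49}{15} - \frac{18}{27}\right) = 45 \left(-16 + 4 \left(-171 - 9 \left(\left(-2\right) \left(- \frac{1}{5}\right)\right)\right)\right) \left(49 \cdot \frac{1}{15} - \frac{2}{3}\right) = 45 \left(-16 + 4 \left(-171 - \frac{18}{5}\right)\right) \left(\frac{49}{15} - \frac{2}{3}\right) = 45 \left(-16 + 4 \left(-171 - \frac{18}{5}\right)\right) \frac{13}{5} = 45 \left(-16 + 4 \left(- \frac{873}{5}\right)\right) \frac{13}{5} = 45 \left(-16 - \frac{3492}{5}\right) \frac{13}{5} = 45 \left(- \frac{3572}{5}\right) \frac{13}{5} = \left(-32148\right) \frac{13}{5} = - \frac{417924}{5}$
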